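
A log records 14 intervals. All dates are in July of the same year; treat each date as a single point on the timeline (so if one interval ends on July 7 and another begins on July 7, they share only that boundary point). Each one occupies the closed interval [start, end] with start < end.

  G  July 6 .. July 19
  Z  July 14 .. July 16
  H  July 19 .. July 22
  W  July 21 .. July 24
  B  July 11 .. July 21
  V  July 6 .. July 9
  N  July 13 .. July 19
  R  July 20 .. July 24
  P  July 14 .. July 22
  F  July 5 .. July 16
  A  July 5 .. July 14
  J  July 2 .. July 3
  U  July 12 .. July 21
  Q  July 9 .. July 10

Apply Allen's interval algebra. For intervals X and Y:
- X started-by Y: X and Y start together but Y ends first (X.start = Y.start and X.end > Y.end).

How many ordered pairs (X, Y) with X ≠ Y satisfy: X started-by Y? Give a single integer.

Checking all 182 ordered pairs for relation 'started-by'; matching pairs in alphabetical order:
(F, A): F started-by A ✓
(G, V): G started-by V ✓
(P, Z): P started-by Z ✓
Count: 3.

3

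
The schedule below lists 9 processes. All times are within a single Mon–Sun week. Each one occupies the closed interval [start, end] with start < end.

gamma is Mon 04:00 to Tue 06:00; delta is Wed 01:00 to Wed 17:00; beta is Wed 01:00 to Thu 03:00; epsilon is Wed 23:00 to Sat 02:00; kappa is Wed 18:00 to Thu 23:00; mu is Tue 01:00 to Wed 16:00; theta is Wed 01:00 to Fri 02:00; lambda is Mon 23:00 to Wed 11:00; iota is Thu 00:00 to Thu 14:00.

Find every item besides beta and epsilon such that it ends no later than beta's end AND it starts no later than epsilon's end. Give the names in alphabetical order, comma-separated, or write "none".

delta, gamma, lambda, mu

Conditions: its end is no later than beta's end (X.end <= Thu 03:00) AND its start is no later than epsilon's end (X.start <= Sat 02:00).
delta: end Wed 17:00 <= Thu 03:00? ✓; start Wed 01:00 <= Sat 02:00? ✓ → yes.
gamma: end Tue 06:00 <= Thu 03:00? ✓; start Mon 04:00 <= Sat 02:00? ✓ → yes.
iota: end Thu 14:00 <= Thu 03:00? ✗; start Thu 00:00 <= Sat 02:00? ✓ → no.
kappa: end Thu 23:00 <= Thu 03:00? ✗; start Wed 18:00 <= Sat 02:00? ✓ → no.
lambda: end Wed 11:00 <= Thu 03:00? ✓; start Mon 23:00 <= Sat 02:00? ✓ → yes.
mu: end Wed 16:00 <= Thu 03:00? ✓; start Tue 01:00 <= Sat 02:00? ✓ → yes.
theta: end Fri 02:00 <= Thu 03:00? ✗; start Wed 01:00 <= Sat 02:00? ✓ → no.
Result: delta, gamma, lambda, mu.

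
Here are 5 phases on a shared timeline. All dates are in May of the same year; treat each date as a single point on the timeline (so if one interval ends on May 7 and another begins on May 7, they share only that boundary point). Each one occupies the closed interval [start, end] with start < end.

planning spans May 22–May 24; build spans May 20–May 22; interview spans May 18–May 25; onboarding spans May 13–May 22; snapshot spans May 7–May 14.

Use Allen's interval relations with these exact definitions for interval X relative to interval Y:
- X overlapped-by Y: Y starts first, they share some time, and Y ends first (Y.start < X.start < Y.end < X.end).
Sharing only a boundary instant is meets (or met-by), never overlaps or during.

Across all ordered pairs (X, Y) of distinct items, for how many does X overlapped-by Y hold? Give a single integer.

Checking all 20 ordered pairs for relation 'overlapped-by'; matching pairs in alphabetical order:
(interview, onboarding): interview overlapped-by onboarding ✓
(onboarding, snapshot): onboarding overlapped-by snapshot ✓
Count: 2.

2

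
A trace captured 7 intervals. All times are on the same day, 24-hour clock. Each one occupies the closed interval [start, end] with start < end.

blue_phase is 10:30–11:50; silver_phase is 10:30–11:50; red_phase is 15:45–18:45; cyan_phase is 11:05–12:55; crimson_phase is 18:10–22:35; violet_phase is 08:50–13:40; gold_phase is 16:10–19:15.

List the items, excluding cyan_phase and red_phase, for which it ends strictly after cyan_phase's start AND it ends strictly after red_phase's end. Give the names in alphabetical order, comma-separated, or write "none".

crimson_phase, gold_phase

Conditions: its end is strictly after cyan_phase's start (X.end > 11:05) AND its end is strictly after red_phase's end (X.end > 18:45).
blue_phase: end 11:50 > 11:05? ✓; end 11:50 > 18:45? ✗ → no.
crimson_phase: end 22:35 > 11:05? ✓; end 22:35 > 18:45? ✓ → yes.
gold_phase: end 19:15 > 11:05? ✓; end 19:15 > 18:45? ✓ → yes.
silver_phase: end 11:50 > 11:05? ✓; end 11:50 > 18:45? ✗ → no.
violet_phase: end 13:40 > 11:05? ✓; end 13:40 > 18:45? ✗ → no.
Result: crimson_phase, gold_phase.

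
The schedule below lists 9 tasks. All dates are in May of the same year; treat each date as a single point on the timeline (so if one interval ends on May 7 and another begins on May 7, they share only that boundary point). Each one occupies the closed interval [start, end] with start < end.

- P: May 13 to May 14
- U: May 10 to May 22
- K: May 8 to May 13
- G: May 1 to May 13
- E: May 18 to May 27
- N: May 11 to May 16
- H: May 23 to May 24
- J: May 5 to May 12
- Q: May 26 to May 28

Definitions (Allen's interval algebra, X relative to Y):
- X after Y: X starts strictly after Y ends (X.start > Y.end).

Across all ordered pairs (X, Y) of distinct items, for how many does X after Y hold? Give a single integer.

Checking all 72 ordered pairs for relation 'after'; matching pairs in alphabetical order:
(E, G): E after G ✓
(E, J): E after J ✓
(E, K): E after K ✓
(E, N): E after N ✓
(E, P): E after P ✓
(H, G): H after G ✓
(H, J): H after J ✓
(H, K): H after K ✓
(H, N): H after N ✓
(H, P): H after P ✓
(H, U): H after U ✓
(P, J): P after J ✓
(Q, G): Q after G ✓
(Q, H): Q after H ✓
(Q, J): Q after J ✓
(Q, K): Q after K ✓
(Q, N): Q after N ✓
(Q, P): Q after P ✓
(Q, U): Q after U ✓
Count: 19.

19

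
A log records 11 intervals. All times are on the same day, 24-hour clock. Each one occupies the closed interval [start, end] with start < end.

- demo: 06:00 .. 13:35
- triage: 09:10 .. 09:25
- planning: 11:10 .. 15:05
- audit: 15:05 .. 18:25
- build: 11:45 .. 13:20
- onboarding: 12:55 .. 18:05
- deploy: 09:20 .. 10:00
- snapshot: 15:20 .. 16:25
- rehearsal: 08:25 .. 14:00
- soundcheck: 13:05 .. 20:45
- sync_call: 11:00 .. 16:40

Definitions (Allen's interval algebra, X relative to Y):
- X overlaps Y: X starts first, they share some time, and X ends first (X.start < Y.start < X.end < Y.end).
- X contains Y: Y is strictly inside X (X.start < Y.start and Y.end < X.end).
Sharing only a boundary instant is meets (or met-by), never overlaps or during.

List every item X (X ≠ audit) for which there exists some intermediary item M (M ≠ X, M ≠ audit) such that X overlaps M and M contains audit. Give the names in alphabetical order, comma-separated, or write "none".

Target audit = [15:05, 18:25].
Intermediaries M with M contains audit: soundcheck.
Via soundcheck — items with X overlaps soundcheck: build, demo, onboarding, planning, rehearsal, sync_call.
Union: build, demo, onboarding, planning, rehearsal, sync_call.

build, demo, onboarding, planning, rehearsal, sync_call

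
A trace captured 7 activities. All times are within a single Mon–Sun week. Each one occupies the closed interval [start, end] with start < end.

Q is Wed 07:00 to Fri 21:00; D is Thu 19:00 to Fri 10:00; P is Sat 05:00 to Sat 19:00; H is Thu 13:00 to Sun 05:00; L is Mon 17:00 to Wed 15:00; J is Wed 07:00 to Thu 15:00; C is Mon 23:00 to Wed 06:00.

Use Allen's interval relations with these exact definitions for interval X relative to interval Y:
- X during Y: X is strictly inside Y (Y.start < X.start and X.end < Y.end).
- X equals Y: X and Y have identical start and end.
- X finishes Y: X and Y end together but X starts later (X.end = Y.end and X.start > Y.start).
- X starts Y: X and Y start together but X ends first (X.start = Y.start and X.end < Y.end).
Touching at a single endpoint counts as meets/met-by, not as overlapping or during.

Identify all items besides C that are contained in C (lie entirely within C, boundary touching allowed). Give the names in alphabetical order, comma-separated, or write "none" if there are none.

none

Target C = [Mon 23:00, Wed 06:00].
D [Thu 19:00, Fri 10:00] → after → no.
H [Thu 13:00, Sun 05:00] → after → no.
J [Wed 07:00, Thu 15:00] → after → no.
L [Mon 17:00, Wed 15:00] → contains → no.
P [Sat 05:00, Sat 19:00] → after → no.
Q [Wed 07:00, Fri 21:00] → after → no.
Result: none.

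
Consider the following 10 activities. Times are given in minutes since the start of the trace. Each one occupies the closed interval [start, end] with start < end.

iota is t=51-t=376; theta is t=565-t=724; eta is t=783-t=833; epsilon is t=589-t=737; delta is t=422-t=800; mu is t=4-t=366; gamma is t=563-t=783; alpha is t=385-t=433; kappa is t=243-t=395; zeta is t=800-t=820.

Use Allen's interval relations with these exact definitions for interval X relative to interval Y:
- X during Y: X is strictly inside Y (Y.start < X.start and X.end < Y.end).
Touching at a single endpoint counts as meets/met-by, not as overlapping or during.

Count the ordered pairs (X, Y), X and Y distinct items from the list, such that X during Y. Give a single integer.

Checking all 90 ordered pairs for relation 'during'; matching pairs in alphabetical order:
(epsilon, delta): epsilon during delta ✓
(epsilon, gamma): epsilon during gamma ✓
(gamma, delta): gamma during delta ✓
(theta, delta): theta during delta ✓
(theta, gamma): theta during gamma ✓
(zeta, eta): zeta during eta ✓
Count: 6.

6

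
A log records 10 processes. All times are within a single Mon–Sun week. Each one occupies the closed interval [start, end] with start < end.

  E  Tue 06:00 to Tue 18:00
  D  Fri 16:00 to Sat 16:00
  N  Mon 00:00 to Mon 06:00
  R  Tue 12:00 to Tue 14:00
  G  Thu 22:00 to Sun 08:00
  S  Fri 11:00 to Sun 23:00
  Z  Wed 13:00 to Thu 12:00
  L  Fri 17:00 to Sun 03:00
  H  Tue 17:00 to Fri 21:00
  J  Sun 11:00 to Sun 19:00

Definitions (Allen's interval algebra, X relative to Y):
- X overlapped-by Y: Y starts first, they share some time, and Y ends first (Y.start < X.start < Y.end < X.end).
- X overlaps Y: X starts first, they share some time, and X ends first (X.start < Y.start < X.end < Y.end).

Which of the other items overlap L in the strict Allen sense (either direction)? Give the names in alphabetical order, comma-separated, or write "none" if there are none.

Target L = [Fri 17:00, Sun 03:00].
D [Fri 16:00, Sat 16:00] → overlaps → yes.
E [Tue 06:00, Tue 18:00] → before → no.
G [Thu 22:00, Sun 08:00] → contains → no.
H [Tue 17:00, Fri 21:00] → overlaps → yes.
J [Sun 11:00, Sun 19:00] → after → no.
N [Mon 00:00, Mon 06:00] → before → no.
R [Tue 12:00, Tue 14:00] → before → no.
S [Fri 11:00, Sun 23:00] → contains → no.
Z [Wed 13:00, Thu 12:00] → before → no.
Result: D, H.

D, H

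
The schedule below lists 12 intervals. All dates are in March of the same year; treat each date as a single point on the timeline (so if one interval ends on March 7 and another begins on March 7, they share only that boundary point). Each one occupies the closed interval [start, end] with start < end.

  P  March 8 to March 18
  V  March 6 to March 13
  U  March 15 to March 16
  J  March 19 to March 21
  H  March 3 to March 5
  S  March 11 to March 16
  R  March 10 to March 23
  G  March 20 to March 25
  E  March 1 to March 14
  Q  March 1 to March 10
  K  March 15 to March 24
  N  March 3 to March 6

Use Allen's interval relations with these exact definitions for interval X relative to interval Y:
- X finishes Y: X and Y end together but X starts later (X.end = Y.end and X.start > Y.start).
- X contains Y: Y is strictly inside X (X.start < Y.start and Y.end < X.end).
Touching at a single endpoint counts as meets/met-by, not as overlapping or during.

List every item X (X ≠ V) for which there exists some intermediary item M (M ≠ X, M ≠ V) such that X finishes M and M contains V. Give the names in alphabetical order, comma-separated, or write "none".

none

Target V = [March 6, March 13].
Intermediaries M with M contains V: E.
Via E — items with X finishes E: none.
Union: none.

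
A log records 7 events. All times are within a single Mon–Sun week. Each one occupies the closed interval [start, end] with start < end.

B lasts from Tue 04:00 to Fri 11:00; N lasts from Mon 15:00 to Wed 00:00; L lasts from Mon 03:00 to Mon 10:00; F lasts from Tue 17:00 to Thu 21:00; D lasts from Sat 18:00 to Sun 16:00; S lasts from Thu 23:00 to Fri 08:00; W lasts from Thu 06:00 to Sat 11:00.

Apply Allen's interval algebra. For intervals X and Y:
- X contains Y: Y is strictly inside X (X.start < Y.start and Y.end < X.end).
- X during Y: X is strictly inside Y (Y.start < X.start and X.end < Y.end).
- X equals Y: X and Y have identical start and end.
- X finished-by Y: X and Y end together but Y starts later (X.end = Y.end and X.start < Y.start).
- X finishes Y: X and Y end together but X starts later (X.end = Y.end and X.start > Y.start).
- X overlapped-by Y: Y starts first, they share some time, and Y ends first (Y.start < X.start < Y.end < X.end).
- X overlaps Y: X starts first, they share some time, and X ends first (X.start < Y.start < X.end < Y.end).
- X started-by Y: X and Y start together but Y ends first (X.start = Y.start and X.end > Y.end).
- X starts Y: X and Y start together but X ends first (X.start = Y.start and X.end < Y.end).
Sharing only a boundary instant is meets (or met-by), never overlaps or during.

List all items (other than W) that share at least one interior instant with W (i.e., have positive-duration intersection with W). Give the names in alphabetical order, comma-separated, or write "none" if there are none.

Target W = [Thu 06:00, Sat 11:00].
B [Tue 04:00, Fri 11:00] → overlaps → yes.
D [Sat 18:00, Sun 16:00] → after → no.
F [Tue 17:00, Thu 21:00] → overlaps → yes.
L [Mon 03:00, Mon 10:00] → before → no.
N [Mon 15:00, Wed 00:00] → before → no.
S [Thu 23:00, Fri 08:00] → during → yes.
Result: B, F, S.

B, F, S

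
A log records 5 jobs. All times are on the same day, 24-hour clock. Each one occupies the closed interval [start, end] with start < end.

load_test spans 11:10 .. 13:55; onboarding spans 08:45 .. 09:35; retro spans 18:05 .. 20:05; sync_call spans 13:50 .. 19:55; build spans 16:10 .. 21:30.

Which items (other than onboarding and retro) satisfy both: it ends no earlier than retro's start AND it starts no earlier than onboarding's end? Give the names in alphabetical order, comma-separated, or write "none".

Conditions: its end is no earlier than retro's start (X.end >= 18:05) AND its start is no earlier than onboarding's end (X.start >= 09:35).
build: end 21:30 >= 18:05? ✓; start 16:10 >= 09:35? ✓ → yes.
load_test: end 13:55 >= 18:05? ✗; start 11:10 >= 09:35? ✓ → no.
sync_call: end 19:55 >= 18:05? ✓; start 13:50 >= 09:35? ✓ → yes.
Result: build, sync_call.

build, sync_call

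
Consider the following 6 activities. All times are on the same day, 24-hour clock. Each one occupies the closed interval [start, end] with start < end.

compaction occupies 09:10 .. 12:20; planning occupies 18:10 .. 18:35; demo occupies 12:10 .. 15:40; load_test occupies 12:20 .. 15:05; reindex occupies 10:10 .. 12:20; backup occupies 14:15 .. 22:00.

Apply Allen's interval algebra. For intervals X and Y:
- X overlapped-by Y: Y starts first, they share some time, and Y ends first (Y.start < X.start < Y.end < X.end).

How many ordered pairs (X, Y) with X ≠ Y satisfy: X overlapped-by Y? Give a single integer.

Checking all 30 ordered pairs for relation 'overlapped-by'; matching pairs in alphabetical order:
(backup, demo): backup overlapped-by demo ✓
(backup, load_test): backup overlapped-by load_test ✓
(demo, compaction): demo overlapped-by compaction ✓
(demo, reindex): demo overlapped-by reindex ✓
Count: 4.

4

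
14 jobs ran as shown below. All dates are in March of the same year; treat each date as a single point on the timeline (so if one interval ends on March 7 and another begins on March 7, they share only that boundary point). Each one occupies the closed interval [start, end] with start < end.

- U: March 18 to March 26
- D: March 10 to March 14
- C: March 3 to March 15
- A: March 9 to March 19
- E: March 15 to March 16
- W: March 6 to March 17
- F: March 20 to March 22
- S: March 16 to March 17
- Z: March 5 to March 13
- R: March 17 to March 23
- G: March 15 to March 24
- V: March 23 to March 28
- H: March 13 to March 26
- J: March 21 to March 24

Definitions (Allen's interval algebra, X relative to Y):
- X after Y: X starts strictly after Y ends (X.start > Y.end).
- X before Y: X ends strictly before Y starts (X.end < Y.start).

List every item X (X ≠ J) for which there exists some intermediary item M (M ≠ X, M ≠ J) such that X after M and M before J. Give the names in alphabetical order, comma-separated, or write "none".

E, F, G, R, S, U, V

Target J = [March 21, March 24].
Intermediaries M with M before J: A, C, D, E, S, W, Z.
Via A — items with X after A: F, V.
Via C — items with X after C: F, R, S, U, V.
Via D — items with X after D: E, F, G, R, S, U, V.
Via E — items with X after E: F, R, U, V.
Via S — items with X after S: F, U, V.
Via W — items with X after W: F, U, V.
Via Z — items with X after Z: E, F, G, R, S, U, V.
Union: E, F, G, R, S, U, V.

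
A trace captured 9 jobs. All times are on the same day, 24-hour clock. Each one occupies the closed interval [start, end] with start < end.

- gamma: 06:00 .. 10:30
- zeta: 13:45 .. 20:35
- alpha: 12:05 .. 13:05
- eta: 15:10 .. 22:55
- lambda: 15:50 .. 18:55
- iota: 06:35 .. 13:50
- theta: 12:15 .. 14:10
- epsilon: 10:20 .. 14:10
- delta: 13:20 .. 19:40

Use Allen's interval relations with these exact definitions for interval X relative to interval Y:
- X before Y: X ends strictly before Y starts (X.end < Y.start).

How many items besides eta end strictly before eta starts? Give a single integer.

Target eta = [15:10, 22:55].
alpha [12:05, 13:05] → before → counts.
delta [13:20, 19:40] → overlaps → no.
epsilon [10:20, 14:10] → before → counts.
gamma [06:00, 10:30] → before → counts.
iota [06:35, 13:50] → before → counts.
lambda [15:50, 18:55] → during → no.
theta [12:15, 14:10] → before → counts.
zeta [13:45, 20:35] → overlaps → no.
Total: 5.

5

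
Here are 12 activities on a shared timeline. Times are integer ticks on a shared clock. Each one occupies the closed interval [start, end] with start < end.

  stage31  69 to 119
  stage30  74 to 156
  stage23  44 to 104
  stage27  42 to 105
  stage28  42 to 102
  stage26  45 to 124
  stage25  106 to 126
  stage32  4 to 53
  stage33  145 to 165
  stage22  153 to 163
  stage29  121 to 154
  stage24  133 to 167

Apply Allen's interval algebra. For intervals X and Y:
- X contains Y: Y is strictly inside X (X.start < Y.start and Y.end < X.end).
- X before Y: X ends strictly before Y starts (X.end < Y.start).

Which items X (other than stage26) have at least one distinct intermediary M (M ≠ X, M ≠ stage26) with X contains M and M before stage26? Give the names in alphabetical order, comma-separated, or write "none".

none

Target stage26 = [45, 124].
Intermediaries M with M before stage26: none.
Union: none.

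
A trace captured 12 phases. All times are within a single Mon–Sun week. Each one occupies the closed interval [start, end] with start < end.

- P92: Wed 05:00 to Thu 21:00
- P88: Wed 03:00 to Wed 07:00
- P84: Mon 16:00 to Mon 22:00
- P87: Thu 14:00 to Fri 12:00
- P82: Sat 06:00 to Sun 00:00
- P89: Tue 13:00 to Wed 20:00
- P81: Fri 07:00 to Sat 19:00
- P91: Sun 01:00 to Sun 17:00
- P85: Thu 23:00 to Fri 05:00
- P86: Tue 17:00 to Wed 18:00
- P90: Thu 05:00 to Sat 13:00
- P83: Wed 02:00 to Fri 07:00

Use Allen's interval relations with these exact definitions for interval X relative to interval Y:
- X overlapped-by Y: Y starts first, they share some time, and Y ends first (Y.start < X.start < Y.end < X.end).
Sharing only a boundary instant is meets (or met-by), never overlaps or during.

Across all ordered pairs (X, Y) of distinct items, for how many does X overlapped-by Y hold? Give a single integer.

13

Checking all 132 ordered pairs for relation 'overlapped-by'; matching pairs in alphabetical order:
(P81, P87): P81 overlapped-by P87 ✓
(P81, P90): P81 overlapped-by P90 ✓
(P82, P81): P82 overlapped-by P81 ✓
(P82, P90): P82 overlapped-by P90 ✓
(P83, P86): P83 overlapped-by P86 ✓
(P83, P89): P83 overlapped-by P89 ✓
(P87, P83): P87 overlapped-by P83 ✓
(P87, P92): P87 overlapped-by P92 ✓
(P90, P83): P90 overlapped-by P83 ✓
(P90, P92): P90 overlapped-by P92 ✓
(P92, P86): P92 overlapped-by P86 ✓
(P92, P88): P92 overlapped-by P88 ✓
(P92, P89): P92 overlapped-by P89 ✓
Count: 13.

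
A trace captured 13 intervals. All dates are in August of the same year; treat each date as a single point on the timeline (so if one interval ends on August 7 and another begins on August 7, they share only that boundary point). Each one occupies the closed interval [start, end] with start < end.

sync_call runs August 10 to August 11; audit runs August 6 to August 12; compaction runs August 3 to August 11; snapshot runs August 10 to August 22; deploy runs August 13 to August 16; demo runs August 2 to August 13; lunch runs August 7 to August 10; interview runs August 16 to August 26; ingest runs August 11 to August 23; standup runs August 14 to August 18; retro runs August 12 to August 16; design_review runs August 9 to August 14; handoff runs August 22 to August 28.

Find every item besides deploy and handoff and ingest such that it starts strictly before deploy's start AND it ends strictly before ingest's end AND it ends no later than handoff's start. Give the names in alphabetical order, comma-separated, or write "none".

audit, compaction, demo, design_review, lunch, retro, snapshot, sync_call

Conditions: its start is strictly before deploy's start (X.start < August 13) AND its end is strictly before ingest's end (X.end < August 23) AND its end is no later than handoff's start (X.end <= August 22).
audit: start August 6 < August 13? ✓; end August 12 < August 23? ✓; end August 12 <= August 22? ✓ → yes.
compaction: start August 3 < August 13? ✓; end August 11 < August 23? ✓; end August 11 <= August 22? ✓ → yes.
demo: start August 2 < August 13? ✓; end August 13 < August 23? ✓; end August 13 <= August 22? ✓ → yes.
design_review: start August 9 < August 13? ✓; end August 14 < August 23? ✓; end August 14 <= August 22? ✓ → yes.
interview: start August 16 < August 13? ✗; end August 26 < August 23? ✗; end August 26 <= August 22? ✗ → no.
lunch: start August 7 < August 13? ✓; end August 10 < August 23? ✓; end August 10 <= August 22? ✓ → yes.
retro: start August 12 < August 13? ✓; end August 16 < August 23? ✓; end August 16 <= August 22? ✓ → yes.
snapshot: start August 10 < August 13? ✓; end August 22 < August 23? ✓; end August 22 <= August 22? ✓ → yes.
standup: start August 14 < August 13? ✗; end August 18 < August 23? ✓; end August 18 <= August 22? ✓ → no.
sync_call: start August 10 < August 13? ✓; end August 11 < August 23? ✓; end August 11 <= August 22? ✓ → yes.
Result: audit, compaction, demo, design_review, lunch, retro, snapshot, sync_call.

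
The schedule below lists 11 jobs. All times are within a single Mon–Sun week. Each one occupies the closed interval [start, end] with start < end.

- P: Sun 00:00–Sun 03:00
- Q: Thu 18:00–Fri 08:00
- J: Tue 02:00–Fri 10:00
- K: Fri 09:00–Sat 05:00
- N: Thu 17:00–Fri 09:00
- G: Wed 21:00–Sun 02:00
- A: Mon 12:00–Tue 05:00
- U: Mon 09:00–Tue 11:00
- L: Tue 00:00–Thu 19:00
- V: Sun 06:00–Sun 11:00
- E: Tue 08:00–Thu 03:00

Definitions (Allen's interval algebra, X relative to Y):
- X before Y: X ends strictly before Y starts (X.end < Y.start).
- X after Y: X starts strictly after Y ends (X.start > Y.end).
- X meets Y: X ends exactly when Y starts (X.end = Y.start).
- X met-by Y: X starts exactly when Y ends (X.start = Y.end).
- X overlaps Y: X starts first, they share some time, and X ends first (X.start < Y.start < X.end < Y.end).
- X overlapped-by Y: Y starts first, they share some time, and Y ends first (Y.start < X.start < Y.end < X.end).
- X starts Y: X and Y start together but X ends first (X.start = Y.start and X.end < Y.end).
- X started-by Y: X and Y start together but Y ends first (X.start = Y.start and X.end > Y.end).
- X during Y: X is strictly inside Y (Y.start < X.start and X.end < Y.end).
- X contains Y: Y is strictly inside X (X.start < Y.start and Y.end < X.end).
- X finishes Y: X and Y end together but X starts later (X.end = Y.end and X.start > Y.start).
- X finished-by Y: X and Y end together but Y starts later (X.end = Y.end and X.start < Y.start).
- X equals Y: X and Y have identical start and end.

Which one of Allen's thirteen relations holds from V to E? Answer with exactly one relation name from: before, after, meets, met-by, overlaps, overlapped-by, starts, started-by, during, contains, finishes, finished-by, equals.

after

V = [Sun 06:00, Sun 11:00]; E = [Tue 08:00, Thu 03:00].
Compare endpoints: V.start > E.start, V.start > E.end, V.end > E.start, V.end > E.end.
That pattern is 'after'.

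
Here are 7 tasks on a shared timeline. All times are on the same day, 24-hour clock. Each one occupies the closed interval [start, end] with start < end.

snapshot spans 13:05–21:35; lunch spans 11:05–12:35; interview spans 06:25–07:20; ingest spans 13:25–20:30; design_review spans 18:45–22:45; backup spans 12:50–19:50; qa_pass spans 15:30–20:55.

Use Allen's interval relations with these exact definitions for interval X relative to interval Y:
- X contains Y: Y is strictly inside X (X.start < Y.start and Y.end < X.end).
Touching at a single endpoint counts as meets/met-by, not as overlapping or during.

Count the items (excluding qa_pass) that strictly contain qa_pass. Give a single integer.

Target qa_pass = [15:30, 20:55].
backup [12:50, 19:50] → overlaps → no.
design_review [18:45, 22:45] → overlapped-by → no.
ingest [13:25, 20:30] → overlaps → no.
interview [06:25, 07:20] → before → no.
lunch [11:05, 12:35] → before → no.
snapshot [13:05, 21:35] → contains → counts.
Total: 1.

1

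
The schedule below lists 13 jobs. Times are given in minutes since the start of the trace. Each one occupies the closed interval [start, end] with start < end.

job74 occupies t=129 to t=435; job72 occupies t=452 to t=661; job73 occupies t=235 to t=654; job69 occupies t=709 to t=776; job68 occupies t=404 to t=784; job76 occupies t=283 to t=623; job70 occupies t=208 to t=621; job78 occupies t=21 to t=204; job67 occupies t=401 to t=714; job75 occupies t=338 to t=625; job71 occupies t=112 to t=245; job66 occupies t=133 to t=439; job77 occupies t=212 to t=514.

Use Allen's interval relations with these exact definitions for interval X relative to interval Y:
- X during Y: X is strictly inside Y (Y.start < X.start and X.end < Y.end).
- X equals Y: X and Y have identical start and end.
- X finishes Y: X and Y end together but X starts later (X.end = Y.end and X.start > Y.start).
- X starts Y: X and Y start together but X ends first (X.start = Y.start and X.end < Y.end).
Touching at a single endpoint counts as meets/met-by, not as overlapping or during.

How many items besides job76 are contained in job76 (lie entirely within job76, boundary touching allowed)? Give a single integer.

Target job76 = [t=283, t=623].
job66 [t=133, t=439] → overlaps → no.
job67 [t=401, t=714] → overlapped-by → no.
job68 [t=404, t=784] → overlapped-by → no.
job69 [t=709, t=776] → after → no.
job70 [t=208, t=621] → overlaps → no.
job71 [t=112, t=245] → before → no.
job72 [t=452, t=661] → overlapped-by → no.
job73 [t=235, t=654] → contains → no.
job74 [t=129, t=435] → overlaps → no.
job75 [t=338, t=625] → overlapped-by → no.
job77 [t=212, t=514] → overlaps → no.
job78 [t=21, t=204] → before → no.
Total: 0.

0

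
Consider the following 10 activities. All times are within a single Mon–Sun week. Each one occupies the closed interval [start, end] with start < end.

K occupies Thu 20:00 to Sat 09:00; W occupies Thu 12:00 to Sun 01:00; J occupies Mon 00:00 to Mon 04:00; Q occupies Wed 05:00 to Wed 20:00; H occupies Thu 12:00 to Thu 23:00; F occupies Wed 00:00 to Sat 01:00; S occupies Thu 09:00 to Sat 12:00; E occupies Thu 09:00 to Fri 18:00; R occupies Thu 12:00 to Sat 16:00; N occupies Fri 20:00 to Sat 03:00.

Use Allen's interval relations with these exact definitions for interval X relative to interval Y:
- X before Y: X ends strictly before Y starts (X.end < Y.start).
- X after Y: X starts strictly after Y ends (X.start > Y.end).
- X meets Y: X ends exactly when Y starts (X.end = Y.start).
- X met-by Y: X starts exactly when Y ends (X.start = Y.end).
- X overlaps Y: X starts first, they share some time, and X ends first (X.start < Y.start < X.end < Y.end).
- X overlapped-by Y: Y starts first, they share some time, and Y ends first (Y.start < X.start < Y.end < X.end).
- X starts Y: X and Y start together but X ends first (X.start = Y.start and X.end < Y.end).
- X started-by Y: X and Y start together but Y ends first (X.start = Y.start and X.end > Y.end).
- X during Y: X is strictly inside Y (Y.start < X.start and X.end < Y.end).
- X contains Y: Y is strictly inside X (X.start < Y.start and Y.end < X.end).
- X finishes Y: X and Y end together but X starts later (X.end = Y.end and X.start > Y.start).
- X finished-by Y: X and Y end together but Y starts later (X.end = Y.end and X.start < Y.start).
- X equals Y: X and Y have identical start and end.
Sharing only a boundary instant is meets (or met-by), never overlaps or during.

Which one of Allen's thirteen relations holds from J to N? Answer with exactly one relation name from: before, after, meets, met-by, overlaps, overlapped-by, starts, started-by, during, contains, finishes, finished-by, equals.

J = [Mon 00:00, Mon 04:00]; N = [Fri 20:00, Sat 03:00].
Compare endpoints: J.start < N.start, J.start < N.end, J.end < N.start, J.end < N.end.
That pattern is 'before'.

before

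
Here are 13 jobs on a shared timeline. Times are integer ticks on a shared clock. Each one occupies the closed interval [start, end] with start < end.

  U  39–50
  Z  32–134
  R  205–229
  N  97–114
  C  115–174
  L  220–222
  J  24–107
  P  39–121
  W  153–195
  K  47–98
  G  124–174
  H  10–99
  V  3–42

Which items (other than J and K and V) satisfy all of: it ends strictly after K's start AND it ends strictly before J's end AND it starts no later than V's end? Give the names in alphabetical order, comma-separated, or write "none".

Conditions: its end is strictly after K's start (X.end > 47) AND its end is strictly before J's end (X.end < 107) AND its start is no later than V's end (X.start <= 42).
C: end 174 > 47? ✓; end 174 < 107? ✗; start 115 <= 42? ✗ → no.
G: end 174 > 47? ✓; end 174 < 107? ✗; start 124 <= 42? ✗ → no.
H: end 99 > 47? ✓; end 99 < 107? ✓; start 10 <= 42? ✓ → yes.
L: end 222 > 47? ✓; end 222 < 107? ✗; start 220 <= 42? ✗ → no.
N: end 114 > 47? ✓; end 114 < 107? ✗; start 97 <= 42? ✗ → no.
P: end 121 > 47? ✓; end 121 < 107? ✗; start 39 <= 42? ✓ → no.
R: end 229 > 47? ✓; end 229 < 107? ✗; start 205 <= 42? ✗ → no.
U: end 50 > 47? ✓; end 50 < 107? ✓; start 39 <= 42? ✓ → yes.
W: end 195 > 47? ✓; end 195 < 107? ✗; start 153 <= 42? ✗ → no.
Z: end 134 > 47? ✓; end 134 < 107? ✗; start 32 <= 42? ✓ → no.
Result: H, U.

H, U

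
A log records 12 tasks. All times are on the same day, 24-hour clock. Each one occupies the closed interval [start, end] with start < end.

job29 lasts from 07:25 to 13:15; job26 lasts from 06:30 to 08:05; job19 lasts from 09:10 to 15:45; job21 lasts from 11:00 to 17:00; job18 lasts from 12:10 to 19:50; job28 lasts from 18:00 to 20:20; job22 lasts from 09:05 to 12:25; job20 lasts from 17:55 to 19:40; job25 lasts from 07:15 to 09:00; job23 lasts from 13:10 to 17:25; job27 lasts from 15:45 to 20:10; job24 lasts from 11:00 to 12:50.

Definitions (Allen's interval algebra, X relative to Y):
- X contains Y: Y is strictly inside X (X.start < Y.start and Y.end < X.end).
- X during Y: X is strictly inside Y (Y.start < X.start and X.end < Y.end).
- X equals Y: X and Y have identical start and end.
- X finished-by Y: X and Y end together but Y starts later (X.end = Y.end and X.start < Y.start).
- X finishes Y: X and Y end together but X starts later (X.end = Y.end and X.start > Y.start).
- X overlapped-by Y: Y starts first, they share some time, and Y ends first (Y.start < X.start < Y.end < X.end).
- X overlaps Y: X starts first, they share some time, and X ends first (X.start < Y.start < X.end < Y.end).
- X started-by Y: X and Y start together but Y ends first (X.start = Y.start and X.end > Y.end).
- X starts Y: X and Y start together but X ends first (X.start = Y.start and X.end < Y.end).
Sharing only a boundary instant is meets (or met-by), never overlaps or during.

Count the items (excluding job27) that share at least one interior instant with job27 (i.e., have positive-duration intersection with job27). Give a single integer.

Target job27 = [15:45, 20:10].
job18 [12:10, 19:50] → overlaps → counts.
job19 [09:10, 15:45] → meets → no.
job20 [17:55, 19:40] → during → counts.
job21 [11:00, 17:00] → overlaps → counts.
job22 [09:05, 12:25] → before → no.
job23 [13:10, 17:25] → overlaps → counts.
job24 [11:00, 12:50] → before → no.
job25 [07:15, 09:00] → before → no.
job26 [06:30, 08:05] → before → no.
job28 [18:00, 20:20] → overlapped-by → counts.
job29 [07:25, 13:15] → before → no.
Total: 5.

5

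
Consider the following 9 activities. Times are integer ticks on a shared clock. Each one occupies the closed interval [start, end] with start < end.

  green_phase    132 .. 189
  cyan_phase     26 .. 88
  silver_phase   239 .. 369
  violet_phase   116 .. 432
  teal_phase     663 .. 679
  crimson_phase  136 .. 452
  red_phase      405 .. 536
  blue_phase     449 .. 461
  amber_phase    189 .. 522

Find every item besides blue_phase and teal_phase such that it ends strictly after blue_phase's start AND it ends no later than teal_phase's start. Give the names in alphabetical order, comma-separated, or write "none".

amber_phase, crimson_phase, red_phase

Conditions: its end is strictly after blue_phase's start (X.end > 449) AND its end is no later than teal_phase's start (X.end <= 663).
amber_phase: end 522 > 449? ✓; end 522 <= 663? ✓ → yes.
crimson_phase: end 452 > 449? ✓; end 452 <= 663? ✓ → yes.
cyan_phase: end 88 > 449? ✗; end 88 <= 663? ✓ → no.
green_phase: end 189 > 449? ✗; end 189 <= 663? ✓ → no.
red_phase: end 536 > 449? ✓; end 536 <= 663? ✓ → yes.
silver_phase: end 369 > 449? ✗; end 369 <= 663? ✓ → no.
violet_phase: end 432 > 449? ✗; end 432 <= 663? ✓ → no.
Result: amber_phase, crimson_phase, red_phase.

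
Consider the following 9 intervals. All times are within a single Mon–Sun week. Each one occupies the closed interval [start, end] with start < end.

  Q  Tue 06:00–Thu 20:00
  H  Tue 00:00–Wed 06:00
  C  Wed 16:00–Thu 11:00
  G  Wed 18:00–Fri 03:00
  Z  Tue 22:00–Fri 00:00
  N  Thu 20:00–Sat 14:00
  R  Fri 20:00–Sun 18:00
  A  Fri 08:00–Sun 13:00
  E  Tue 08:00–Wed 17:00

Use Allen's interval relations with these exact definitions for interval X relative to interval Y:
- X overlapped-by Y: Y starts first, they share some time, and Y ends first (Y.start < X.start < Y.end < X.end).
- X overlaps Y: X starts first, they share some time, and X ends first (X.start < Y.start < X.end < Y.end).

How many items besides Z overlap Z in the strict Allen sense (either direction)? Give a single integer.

5

Target Z = [Tue 22:00, Fri 00:00].
A [Fri 08:00, Sun 13:00] → after → no.
C [Wed 16:00, Thu 11:00] → during → no.
E [Tue 08:00, Wed 17:00] → overlaps → counts.
G [Wed 18:00, Fri 03:00] → overlapped-by → counts.
H [Tue 00:00, Wed 06:00] → overlaps → counts.
N [Thu 20:00, Sat 14:00] → overlapped-by → counts.
Q [Tue 06:00, Thu 20:00] → overlaps → counts.
R [Fri 20:00, Sun 18:00] → after → no.
Total: 5.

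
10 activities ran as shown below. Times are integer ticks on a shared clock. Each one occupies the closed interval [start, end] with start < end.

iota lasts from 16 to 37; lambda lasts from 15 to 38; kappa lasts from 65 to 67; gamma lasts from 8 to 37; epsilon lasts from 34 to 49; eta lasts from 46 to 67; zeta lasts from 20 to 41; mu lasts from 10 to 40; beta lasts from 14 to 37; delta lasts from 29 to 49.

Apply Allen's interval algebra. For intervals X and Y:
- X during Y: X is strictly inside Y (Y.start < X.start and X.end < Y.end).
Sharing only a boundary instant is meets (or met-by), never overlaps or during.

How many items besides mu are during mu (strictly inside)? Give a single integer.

3

Target mu = [10, 40].
beta [14, 37] → during → counts.
delta [29, 49] → overlapped-by → no.
epsilon [34, 49] → overlapped-by → no.
eta [46, 67] → after → no.
gamma [8, 37] → overlaps → no.
iota [16, 37] → during → counts.
kappa [65, 67] → after → no.
lambda [15, 38] → during → counts.
zeta [20, 41] → overlapped-by → no.
Total: 3.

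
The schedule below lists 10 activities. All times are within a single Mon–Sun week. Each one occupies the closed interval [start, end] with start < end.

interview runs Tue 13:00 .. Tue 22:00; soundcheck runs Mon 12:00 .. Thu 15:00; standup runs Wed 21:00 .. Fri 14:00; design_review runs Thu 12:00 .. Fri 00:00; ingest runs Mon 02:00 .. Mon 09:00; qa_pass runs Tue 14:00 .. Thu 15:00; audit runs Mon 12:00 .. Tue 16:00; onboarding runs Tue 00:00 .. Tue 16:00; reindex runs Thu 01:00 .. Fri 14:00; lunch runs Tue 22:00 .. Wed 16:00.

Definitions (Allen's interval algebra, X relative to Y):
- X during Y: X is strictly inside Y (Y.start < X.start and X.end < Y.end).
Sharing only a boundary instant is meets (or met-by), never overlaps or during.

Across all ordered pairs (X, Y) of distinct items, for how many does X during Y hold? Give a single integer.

6

Checking all 90 ordered pairs for relation 'during'; matching pairs in alphabetical order:
(design_review, reindex): design_review during reindex ✓
(design_review, standup): design_review during standup ✓
(interview, soundcheck): interview during soundcheck ✓
(lunch, qa_pass): lunch during qa_pass ✓
(lunch, soundcheck): lunch during soundcheck ✓
(onboarding, soundcheck): onboarding during soundcheck ✓
Count: 6.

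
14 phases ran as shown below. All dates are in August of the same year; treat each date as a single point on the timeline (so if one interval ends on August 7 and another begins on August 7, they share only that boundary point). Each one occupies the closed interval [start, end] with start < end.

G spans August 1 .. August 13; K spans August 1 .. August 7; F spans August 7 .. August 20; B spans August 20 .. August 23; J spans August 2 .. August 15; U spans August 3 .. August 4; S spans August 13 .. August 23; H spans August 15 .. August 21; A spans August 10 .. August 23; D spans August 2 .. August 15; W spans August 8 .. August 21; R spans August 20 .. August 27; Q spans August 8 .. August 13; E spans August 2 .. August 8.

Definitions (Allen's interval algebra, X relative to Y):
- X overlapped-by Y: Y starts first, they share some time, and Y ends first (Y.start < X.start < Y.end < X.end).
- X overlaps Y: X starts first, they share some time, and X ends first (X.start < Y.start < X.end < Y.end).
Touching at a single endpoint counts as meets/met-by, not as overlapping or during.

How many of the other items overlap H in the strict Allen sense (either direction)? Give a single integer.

Target H = [August 15, August 21].
A [August 10, August 23] → contains → no.
B [August 20, August 23] → overlapped-by → counts.
D [August 2, August 15] → meets → no.
E [August 2, August 8] → before → no.
F [August 7, August 20] → overlaps → counts.
G [August 1, August 13] → before → no.
J [August 2, August 15] → meets → no.
K [August 1, August 7] → before → no.
Q [August 8, August 13] → before → no.
R [August 20, August 27] → overlapped-by → counts.
S [August 13, August 23] → contains → no.
U [August 3, August 4] → before → no.
W [August 8, August 21] → finished-by → no.
Total: 3.

3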